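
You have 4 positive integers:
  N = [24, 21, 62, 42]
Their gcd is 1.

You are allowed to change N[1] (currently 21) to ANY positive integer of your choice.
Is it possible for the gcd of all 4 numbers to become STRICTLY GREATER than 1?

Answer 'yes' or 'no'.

Current gcd = 1
gcd of all OTHER numbers (without N[1]=21): gcd([24, 62, 42]) = 2
The new gcd after any change is gcd(2, new_value).
This can be at most 2.
Since 2 > old gcd 1, the gcd CAN increase (e.g., set N[1] = 2).

Answer: yes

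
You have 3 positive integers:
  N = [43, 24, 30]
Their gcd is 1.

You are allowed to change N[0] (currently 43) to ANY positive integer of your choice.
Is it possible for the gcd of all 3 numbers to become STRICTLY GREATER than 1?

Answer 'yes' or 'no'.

Current gcd = 1
gcd of all OTHER numbers (without N[0]=43): gcd([24, 30]) = 6
The new gcd after any change is gcd(6, new_value).
This can be at most 6.
Since 6 > old gcd 1, the gcd CAN increase (e.g., set N[0] = 6).

Answer: yes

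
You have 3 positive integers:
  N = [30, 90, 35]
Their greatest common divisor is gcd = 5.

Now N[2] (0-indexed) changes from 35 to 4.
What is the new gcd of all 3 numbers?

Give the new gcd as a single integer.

Numbers: [30, 90, 35], gcd = 5
Change: index 2, 35 -> 4
gcd of the OTHER numbers (without index 2): gcd([30, 90]) = 30
New gcd = gcd(g_others, new_val) = gcd(30, 4) = 2

Answer: 2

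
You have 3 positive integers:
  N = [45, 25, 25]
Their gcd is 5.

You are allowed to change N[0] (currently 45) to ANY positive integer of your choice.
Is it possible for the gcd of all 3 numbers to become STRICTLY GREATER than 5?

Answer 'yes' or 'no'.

Current gcd = 5
gcd of all OTHER numbers (without N[0]=45): gcd([25, 25]) = 25
The new gcd after any change is gcd(25, new_value).
This can be at most 25.
Since 25 > old gcd 5, the gcd CAN increase (e.g., set N[0] = 25).

Answer: yes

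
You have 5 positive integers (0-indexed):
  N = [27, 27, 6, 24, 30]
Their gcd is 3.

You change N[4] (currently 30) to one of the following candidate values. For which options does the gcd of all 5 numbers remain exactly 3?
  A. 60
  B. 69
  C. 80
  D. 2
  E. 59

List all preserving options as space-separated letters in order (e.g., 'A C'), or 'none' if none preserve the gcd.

Answer: A B

Derivation:
Old gcd = 3; gcd of others (without N[4]) = 3
New gcd for candidate v: gcd(3, v). Preserves old gcd iff gcd(3, v) = 3.
  Option A: v=60, gcd(3,60)=3 -> preserves
  Option B: v=69, gcd(3,69)=3 -> preserves
  Option C: v=80, gcd(3,80)=1 -> changes
  Option D: v=2, gcd(3,2)=1 -> changes
  Option E: v=59, gcd(3,59)=1 -> changes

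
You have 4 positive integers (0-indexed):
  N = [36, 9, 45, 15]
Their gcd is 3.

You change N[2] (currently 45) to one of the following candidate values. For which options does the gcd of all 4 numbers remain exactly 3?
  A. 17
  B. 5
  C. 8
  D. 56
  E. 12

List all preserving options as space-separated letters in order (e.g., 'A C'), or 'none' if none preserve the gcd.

Old gcd = 3; gcd of others (without N[2]) = 3
New gcd for candidate v: gcd(3, v). Preserves old gcd iff gcd(3, v) = 3.
  Option A: v=17, gcd(3,17)=1 -> changes
  Option B: v=5, gcd(3,5)=1 -> changes
  Option C: v=8, gcd(3,8)=1 -> changes
  Option D: v=56, gcd(3,56)=1 -> changes
  Option E: v=12, gcd(3,12)=3 -> preserves

Answer: E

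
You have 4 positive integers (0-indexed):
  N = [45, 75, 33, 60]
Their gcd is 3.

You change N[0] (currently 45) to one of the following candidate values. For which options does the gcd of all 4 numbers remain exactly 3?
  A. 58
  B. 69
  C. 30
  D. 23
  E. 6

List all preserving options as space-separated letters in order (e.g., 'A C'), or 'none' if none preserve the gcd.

Old gcd = 3; gcd of others (without N[0]) = 3
New gcd for candidate v: gcd(3, v). Preserves old gcd iff gcd(3, v) = 3.
  Option A: v=58, gcd(3,58)=1 -> changes
  Option B: v=69, gcd(3,69)=3 -> preserves
  Option C: v=30, gcd(3,30)=3 -> preserves
  Option D: v=23, gcd(3,23)=1 -> changes
  Option E: v=6, gcd(3,6)=3 -> preserves

Answer: B C E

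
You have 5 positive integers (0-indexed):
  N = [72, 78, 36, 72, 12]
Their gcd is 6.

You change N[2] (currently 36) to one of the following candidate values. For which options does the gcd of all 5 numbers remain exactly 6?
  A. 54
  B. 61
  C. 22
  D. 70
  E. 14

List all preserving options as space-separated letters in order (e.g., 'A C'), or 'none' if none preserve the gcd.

Old gcd = 6; gcd of others (without N[2]) = 6
New gcd for candidate v: gcd(6, v). Preserves old gcd iff gcd(6, v) = 6.
  Option A: v=54, gcd(6,54)=6 -> preserves
  Option B: v=61, gcd(6,61)=1 -> changes
  Option C: v=22, gcd(6,22)=2 -> changes
  Option D: v=70, gcd(6,70)=2 -> changes
  Option E: v=14, gcd(6,14)=2 -> changes

Answer: A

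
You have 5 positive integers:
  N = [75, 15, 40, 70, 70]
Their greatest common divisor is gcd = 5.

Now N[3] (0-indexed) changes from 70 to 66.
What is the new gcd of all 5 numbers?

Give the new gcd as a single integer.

Numbers: [75, 15, 40, 70, 70], gcd = 5
Change: index 3, 70 -> 66
gcd of the OTHER numbers (without index 3): gcd([75, 15, 40, 70]) = 5
New gcd = gcd(g_others, new_val) = gcd(5, 66) = 1

Answer: 1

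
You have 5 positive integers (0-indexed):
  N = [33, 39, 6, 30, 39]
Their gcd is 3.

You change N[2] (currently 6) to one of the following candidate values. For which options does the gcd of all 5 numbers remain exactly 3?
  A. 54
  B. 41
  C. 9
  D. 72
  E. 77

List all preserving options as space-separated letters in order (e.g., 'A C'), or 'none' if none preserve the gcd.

Old gcd = 3; gcd of others (without N[2]) = 3
New gcd for candidate v: gcd(3, v). Preserves old gcd iff gcd(3, v) = 3.
  Option A: v=54, gcd(3,54)=3 -> preserves
  Option B: v=41, gcd(3,41)=1 -> changes
  Option C: v=9, gcd(3,9)=3 -> preserves
  Option D: v=72, gcd(3,72)=3 -> preserves
  Option E: v=77, gcd(3,77)=1 -> changes

Answer: A C D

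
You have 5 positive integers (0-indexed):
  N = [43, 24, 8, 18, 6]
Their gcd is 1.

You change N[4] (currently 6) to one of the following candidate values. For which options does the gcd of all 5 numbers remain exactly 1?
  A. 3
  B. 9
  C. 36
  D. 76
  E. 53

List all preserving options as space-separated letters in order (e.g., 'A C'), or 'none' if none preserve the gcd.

Answer: A B C D E

Derivation:
Old gcd = 1; gcd of others (without N[4]) = 1
New gcd for candidate v: gcd(1, v). Preserves old gcd iff gcd(1, v) = 1.
  Option A: v=3, gcd(1,3)=1 -> preserves
  Option B: v=9, gcd(1,9)=1 -> preserves
  Option C: v=36, gcd(1,36)=1 -> preserves
  Option D: v=76, gcd(1,76)=1 -> preserves
  Option E: v=53, gcd(1,53)=1 -> preserves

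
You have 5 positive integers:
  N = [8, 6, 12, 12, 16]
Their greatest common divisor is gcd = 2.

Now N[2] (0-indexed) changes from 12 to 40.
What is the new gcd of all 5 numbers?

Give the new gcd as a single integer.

Numbers: [8, 6, 12, 12, 16], gcd = 2
Change: index 2, 12 -> 40
gcd of the OTHER numbers (without index 2): gcd([8, 6, 12, 16]) = 2
New gcd = gcd(g_others, new_val) = gcd(2, 40) = 2

Answer: 2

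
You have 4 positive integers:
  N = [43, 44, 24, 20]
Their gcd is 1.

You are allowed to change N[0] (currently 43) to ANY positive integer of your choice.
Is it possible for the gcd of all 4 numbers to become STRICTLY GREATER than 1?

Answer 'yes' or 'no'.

Answer: yes

Derivation:
Current gcd = 1
gcd of all OTHER numbers (without N[0]=43): gcd([44, 24, 20]) = 4
The new gcd after any change is gcd(4, new_value).
This can be at most 4.
Since 4 > old gcd 1, the gcd CAN increase (e.g., set N[0] = 4).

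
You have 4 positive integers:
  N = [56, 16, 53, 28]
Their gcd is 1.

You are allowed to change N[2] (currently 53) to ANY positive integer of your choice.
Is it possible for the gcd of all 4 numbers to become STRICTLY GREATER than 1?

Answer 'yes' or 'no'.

Current gcd = 1
gcd of all OTHER numbers (without N[2]=53): gcd([56, 16, 28]) = 4
The new gcd after any change is gcd(4, new_value).
This can be at most 4.
Since 4 > old gcd 1, the gcd CAN increase (e.g., set N[2] = 4).

Answer: yes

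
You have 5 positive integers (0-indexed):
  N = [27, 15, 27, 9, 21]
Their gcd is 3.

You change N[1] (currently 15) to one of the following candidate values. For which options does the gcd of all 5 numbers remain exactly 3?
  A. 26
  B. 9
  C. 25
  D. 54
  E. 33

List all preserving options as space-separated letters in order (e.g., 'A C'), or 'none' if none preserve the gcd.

Old gcd = 3; gcd of others (without N[1]) = 3
New gcd for candidate v: gcd(3, v). Preserves old gcd iff gcd(3, v) = 3.
  Option A: v=26, gcd(3,26)=1 -> changes
  Option B: v=9, gcd(3,9)=3 -> preserves
  Option C: v=25, gcd(3,25)=1 -> changes
  Option D: v=54, gcd(3,54)=3 -> preserves
  Option E: v=33, gcd(3,33)=3 -> preserves

Answer: B D E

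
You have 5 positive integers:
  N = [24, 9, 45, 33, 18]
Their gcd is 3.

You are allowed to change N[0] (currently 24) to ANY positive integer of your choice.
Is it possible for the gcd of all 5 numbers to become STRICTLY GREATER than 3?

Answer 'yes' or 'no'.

Answer: no

Derivation:
Current gcd = 3
gcd of all OTHER numbers (without N[0]=24): gcd([9, 45, 33, 18]) = 3
The new gcd after any change is gcd(3, new_value).
This can be at most 3.
Since 3 = old gcd 3, the gcd can only stay the same or decrease.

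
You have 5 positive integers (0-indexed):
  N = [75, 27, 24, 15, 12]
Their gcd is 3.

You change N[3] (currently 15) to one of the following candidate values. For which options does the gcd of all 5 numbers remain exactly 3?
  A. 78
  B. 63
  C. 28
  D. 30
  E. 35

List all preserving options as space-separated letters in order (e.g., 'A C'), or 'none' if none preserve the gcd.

Old gcd = 3; gcd of others (without N[3]) = 3
New gcd for candidate v: gcd(3, v). Preserves old gcd iff gcd(3, v) = 3.
  Option A: v=78, gcd(3,78)=3 -> preserves
  Option B: v=63, gcd(3,63)=3 -> preserves
  Option C: v=28, gcd(3,28)=1 -> changes
  Option D: v=30, gcd(3,30)=3 -> preserves
  Option E: v=35, gcd(3,35)=1 -> changes

Answer: A B D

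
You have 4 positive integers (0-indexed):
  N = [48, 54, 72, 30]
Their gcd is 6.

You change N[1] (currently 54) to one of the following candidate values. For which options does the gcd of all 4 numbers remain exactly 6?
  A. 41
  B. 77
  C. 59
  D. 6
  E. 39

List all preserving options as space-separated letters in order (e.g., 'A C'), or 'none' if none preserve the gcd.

Answer: D

Derivation:
Old gcd = 6; gcd of others (without N[1]) = 6
New gcd for candidate v: gcd(6, v). Preserves old gcd iff gcd(6, v) = 6.
  Option A: v=41, gcd(6,41)=1 -> changes
  Option B: v=77, gcd(6,77)=1 -> changes
  Option C: v=59, gcd(6,59)=1 -> changes
  Option D: v=6, gcd(6,6)=6 -> preserves
  Option E: v=39, gcd(6,39)=3 -> changes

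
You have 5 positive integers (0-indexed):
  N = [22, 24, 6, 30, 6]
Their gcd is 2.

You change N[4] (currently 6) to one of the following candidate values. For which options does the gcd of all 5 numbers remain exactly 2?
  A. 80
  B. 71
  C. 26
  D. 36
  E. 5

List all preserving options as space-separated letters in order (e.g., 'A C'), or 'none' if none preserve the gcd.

Old gcd = 2; gcd of others (without N[4]) = 2
New gcd for candidate v: gcd(2, v). Preserves old gcd iff gcd(2, v) = 2.
  Option A: v=80, gcd(2,80)=2 -> preserves
  Option B: v=71, gcd(2,71)=1 -> changes
  Option C: v=26, gcd(2,26)=2 -> preserves
  Option D: v=36, gcd(2,36)=2 -> preserves
  Option E: v=5, gcd(2,5)=1 -> changes

Answer: A C D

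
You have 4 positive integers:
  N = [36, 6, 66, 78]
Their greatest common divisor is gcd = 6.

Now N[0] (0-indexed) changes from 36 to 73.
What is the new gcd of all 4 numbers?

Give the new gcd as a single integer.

Numbers: [36, 6, 66, 78], gcd = 6
Change: index 0, 36 -> 73
gcd of the OTHER numbers (without index 0): gcd([6, 66, 78]) = 6
New gcd = gcd(g_others, new_val) = gcd(6, 73) = 1

Answer: 1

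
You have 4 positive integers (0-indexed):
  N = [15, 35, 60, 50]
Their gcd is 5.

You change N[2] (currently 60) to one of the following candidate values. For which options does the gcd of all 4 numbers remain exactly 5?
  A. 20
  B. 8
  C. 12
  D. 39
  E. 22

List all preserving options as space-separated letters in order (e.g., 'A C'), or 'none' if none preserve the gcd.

Answer: A

Derivation:
Old gcd = 5; gcd of others (without N[2]) = 5
New gcd for candidate v: gcd(5, v). Preserves old gcd iff gcd(5, v) = 5.
  Option A: v=20, gcd(5,20)=5 -> preserves
  Option B: v=8, gcd(5,8)=1 -> changes
  Option C: v=12, gcd(5,12)=1 -> changes
  Option D: v=39, gcd(5,39)=1 -> changes
  Option E: v=22, gcd(5,22)=1 -> changes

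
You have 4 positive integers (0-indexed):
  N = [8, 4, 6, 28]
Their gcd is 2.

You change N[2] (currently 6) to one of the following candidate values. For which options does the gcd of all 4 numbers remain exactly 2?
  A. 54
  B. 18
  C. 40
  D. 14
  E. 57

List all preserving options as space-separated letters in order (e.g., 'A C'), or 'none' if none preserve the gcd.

Answer: A B D

Derivation:
Old gcd = 2; gcd of others (without N[2]) = 4
New gcd for candidate v: gcd(4, v). Preserves old gcd iff gcd(4, v) = 2.
  Option A: v=54, gcd(4,54)=2 -> preserves
  Option B: v=18, gcd(4,18)=2 -> preserves
  Option C: v=40, gcd(4,40)=4 -> changes
  Option D: v=14, gcd(4,14)=2 -> preserves
  Option E: v=57, gcd(4,57)=1 -> changes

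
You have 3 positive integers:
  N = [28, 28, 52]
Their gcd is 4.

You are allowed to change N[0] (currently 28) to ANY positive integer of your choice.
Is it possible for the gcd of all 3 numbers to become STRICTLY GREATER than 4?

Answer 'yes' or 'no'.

Answer: no

Derivation:
Current gcd = 4
gcd of all OTHER numbers (without N[0]=28): gcd([28, 52]) = 4
The new gcd after any change is gcd(4, new_value).
This can be at most 4.
Since 4 = old gcd 4, the gcd can only stay the same or decrease.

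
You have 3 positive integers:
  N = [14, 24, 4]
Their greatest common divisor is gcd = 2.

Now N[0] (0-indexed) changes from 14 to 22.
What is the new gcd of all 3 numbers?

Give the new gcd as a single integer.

Answer: 2

Derivation:
Numbers: [14, 24, 4], gcd = 2
Change: index 0, 14 -> 22
gcd of the OTHER numbers (without index 0): gcd([24, 4]) = 4
New gcd = gcd(g_others, new_val) = gcd(4, 22) = 2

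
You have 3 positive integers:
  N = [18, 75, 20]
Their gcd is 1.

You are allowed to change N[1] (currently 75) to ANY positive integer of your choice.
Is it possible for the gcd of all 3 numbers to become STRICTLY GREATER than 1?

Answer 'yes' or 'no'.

Current gcd = 1
gcd of all OTHER numbers (without N[1]=75): gcd([18, 20]) = 2
The new gcd after any change is gcd(2, new_value).
This can be at most 2.
Since 2 > old gcd 1, the gcd CAN increase (e.g., set N[1] = 2).

Answer: yes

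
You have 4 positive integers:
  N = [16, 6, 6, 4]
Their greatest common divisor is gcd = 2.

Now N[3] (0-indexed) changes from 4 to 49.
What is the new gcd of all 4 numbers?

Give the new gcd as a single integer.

Numbers: [16, 6, 6, 4], gcd = 2
Change: index 3, 4 -> 49
gcd of the OTHER numbers (without index 3): gcd([16, 6, 6]) = 2
New gcd = gcd(g_others, new_val) = gcd(2, 49) = 1

Answer: 1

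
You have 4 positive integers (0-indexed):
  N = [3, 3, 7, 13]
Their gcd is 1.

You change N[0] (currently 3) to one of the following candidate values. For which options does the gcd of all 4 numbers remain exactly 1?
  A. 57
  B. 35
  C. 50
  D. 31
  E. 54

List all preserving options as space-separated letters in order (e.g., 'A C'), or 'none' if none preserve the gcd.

Old gcd = 1; gcd of others (without N[0]) = 1
New gcd for candidate v: gcd(1, v). Preserves old gcd iff gcd(1, v) = 1.
  Option A: v=57, gcd(1,57)=1 -> preserves
  Option B: v=35, gcd(1,35)=1 -> preserves
  Option C: v=50, gcd(1,50)=1 -> preserves
  Option D: v=31, gcd(1,31)=1 -> preserves
  Option E: v=54, gcd(1,54)=1 -> preserves

Answer: A B C D E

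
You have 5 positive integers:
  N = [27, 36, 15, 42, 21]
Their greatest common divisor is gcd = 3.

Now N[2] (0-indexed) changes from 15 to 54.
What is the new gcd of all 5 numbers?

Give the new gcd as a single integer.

Answer: 3

Derivation:
Numbers: [27, 36, 15, 42, 21], gcd = 3
Change: index 2, 15 -> 54
gcd of the OTHER numbers (without index 2): gcd([27, 36, 42, 21]) = 3
New gcd = gcd(g_others, new_val) = gcd(3, 54) = 3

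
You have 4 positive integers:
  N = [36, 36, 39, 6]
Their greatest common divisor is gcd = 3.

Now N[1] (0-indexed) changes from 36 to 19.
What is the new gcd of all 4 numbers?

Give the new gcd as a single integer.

Numbers: [36, 36, 39, 6], gcd = 3
Change: index 1, 36 -> 19
gcd of the OTHER numbers (without index 1): gcd([36, 39, 6]) = 3
New gcd = gcd(g_others, new_val) = gcd(3, 19) = 1

Answer: 1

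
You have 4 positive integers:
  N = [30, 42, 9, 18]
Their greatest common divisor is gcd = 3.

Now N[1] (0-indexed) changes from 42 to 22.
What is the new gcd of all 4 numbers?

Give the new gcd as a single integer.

Answer: 1

Derivation:
Numbers: [30, 42, 9, 18], gcd = 3
Change: index 1, 42 -> 22
gcd of the OTHER numbers (without index 1): gcd([30, 9, 18]) = 3
New gcd = gcd(g_others, new_val) = gcd(3, 22) = 1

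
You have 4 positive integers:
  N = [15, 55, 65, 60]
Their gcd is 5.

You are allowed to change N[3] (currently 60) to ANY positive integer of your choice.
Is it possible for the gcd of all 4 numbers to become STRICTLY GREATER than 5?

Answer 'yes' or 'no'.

Current gcd = 5
gcd of all OTHER numbers (without N[3]=60): gcd([15, 55, 65]) = 5
The new gcd after any change is gcd(5, new_value).
This can be at most 5.
Since 5 = old gcd 5, the gcd can only stay the same or decrease.

Answer: no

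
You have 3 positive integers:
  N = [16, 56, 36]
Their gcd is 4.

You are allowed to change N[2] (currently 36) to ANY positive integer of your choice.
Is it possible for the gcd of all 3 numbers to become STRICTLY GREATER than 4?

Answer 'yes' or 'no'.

Current gcd = 4
gcd of all OTHER numbers (without N[2]=36): gcd([16, 56]) = 8
The new gcd after any change is gcd(8, new_value).
This can be at most 8.
Since 8 > old gcd 4, the gcd CAN increase (e.g., set N[2] = 8).

Answer: yes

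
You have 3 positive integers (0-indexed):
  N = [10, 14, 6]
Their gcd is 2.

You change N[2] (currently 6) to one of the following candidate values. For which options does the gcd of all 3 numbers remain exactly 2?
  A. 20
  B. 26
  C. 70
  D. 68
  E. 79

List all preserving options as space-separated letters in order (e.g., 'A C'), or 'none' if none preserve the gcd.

Answer: A B C D

Derivation:
Old gcd = 2; gcd of others (without N[2]) = 2
New gcd for candidate v: gcd(2, v). Preserves old gcd iff gcd(2, v) = 2.
  Option A: v=20, gcd(2,20)=2 -> preserves
  Option B: v=26, gcd(2,26)=2 -> preserves
  Option C: v=70, gcd(2,70)=2 -> preserves
  Option D: v=68, gcd(2,68)=2 -> preserves
  Option E: v=79, gcd(2,79)=1 -> changes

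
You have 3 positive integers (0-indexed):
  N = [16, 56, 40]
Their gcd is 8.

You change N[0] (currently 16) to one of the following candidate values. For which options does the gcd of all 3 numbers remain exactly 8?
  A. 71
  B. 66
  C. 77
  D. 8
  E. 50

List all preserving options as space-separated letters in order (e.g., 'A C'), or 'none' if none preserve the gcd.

Old gcd = 8; gcd of others (without N[0]) = 8
New gcd for candidate v: gcd(8, v). Preserves old gcd iff gcd(8, v) = 8.
  Option A: v=71, gcd(8,71)=1 -> changes
  Option B: v=66, gcd(8,66)=2 -> changes
  Option C: v=77, gcd(8,77)=1 -> changes
  Option D: v=8, gcd(8,8)=8 -> preserves
  Option E: v=50, gcd(8,50)=2 -> changes

Answer: D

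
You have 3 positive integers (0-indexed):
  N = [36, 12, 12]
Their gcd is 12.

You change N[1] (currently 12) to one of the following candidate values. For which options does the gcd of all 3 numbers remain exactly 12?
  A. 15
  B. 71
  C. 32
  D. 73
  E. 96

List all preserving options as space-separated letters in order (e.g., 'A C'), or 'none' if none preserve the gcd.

Old gcd = 12; gcd of others (without N[1]) = 12
New gcd for candidate v: gcd(12, v). Preserves old gcd iff gcd(12, v) = 12.
  Option A: v=15, gcd(12,15)=3 -> changes
  Option B: v=71, gcd(12,71)=1 -> changes
  Option C: v=32, gcd(12,32)=4 -> changes
  Option D: v=73, gcd(12,73)=1 -> changes
  Option E: v=96, gcd(12,96)=12 -> preserves

Answer: E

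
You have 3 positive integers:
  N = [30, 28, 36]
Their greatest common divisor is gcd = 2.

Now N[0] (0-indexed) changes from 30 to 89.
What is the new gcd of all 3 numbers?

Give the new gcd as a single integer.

Answer: 1

Derivation:
Numbers: [30, 28, 36], gcd = 2
Change: index 0, 30 -> 89
gcd of the OTHER numbers (without index 0): gcd([28, 36]) = 4
New gcd = gcd(g_others, new_val) = gcd(4, 89) = 1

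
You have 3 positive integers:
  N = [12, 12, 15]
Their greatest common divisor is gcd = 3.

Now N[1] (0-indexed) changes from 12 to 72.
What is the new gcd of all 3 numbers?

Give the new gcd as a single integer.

Answer: 3

Derivation:
Numbers: [12, 12, 15], gcd = 3
Change: index 1, 12 -> 72
gcd of the OTHER numbers (without index 1): gcd([12, 15]) = 3
New gcd = gcd(g_others, new_val) = gcd(3, 72) = 3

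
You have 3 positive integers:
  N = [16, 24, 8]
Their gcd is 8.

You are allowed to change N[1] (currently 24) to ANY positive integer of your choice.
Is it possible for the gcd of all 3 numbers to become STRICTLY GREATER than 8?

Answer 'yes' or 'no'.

Answer: no

Derivation:
Current gcd = 8
gcd of all OTHER numbers (without N[1]=24): gcd([16, 8]) = 8
The new gcd after any change is gcd(8, new_value).
This can be at most 8.
Since 8 = old gcd 8, the gcd can only stay the same or decrease.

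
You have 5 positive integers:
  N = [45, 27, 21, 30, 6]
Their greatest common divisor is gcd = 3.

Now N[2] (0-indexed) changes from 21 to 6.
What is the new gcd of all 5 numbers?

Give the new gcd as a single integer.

Numbers: [45, 27, 21, 30, 6], gcd = 3
Change: index 2, 21 -> 6
gcd of the OTHER numbers (without index 2): gcd([45, 27, 30, 6]) = 3
New gcd = gcd(g_others, new_val) = gcd(3, 6) = 3

Answer: 3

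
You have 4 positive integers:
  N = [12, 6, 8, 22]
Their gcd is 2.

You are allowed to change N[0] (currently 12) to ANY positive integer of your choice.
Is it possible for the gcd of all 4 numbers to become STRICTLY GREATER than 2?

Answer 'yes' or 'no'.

Current gcd = 2
gcd of all OTHER numbers (without N[0]=12): gcd([6, 8, 22]) = 2
The new gcd after any change is gcd(2, new_value).
This can be at most 2.
Since 2 = old gcd 2, the gcd can only stay the same or decrease.

Answer: no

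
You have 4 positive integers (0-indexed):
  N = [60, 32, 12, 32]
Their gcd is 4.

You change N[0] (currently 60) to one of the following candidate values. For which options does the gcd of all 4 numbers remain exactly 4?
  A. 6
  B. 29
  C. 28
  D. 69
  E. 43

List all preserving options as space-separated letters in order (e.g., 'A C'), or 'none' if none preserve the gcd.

Answer: C

Derivation:
Old gcd = 4; gcd of others (without N[0]) = 4
New gcd for candidate v: gcd(4, v). Preserves old gcd iff gcd(4, v) = 4.
  Option A: v=6, gcd(4,6)=2 -> changes
  Option B: v=29, gcd(4,29)=1 -> changes
  Option C: v=28, gcd(4,28)=4 -> preserves
  Option D: v=69, gcd(4,69)=1 -> changes
  Option E: v=43, gcd(4,43)=1 -> changes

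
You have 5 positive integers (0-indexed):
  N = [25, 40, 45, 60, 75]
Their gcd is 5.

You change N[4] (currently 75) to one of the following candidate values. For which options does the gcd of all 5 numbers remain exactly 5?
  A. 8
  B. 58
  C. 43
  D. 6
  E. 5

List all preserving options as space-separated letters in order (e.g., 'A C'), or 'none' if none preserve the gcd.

Old gcd = 5; gcd of others (without N[4]) = 5
New gcd for candidate v: gcd(5, v). Preserves old gcd iff gcd(5, v) = 5.
  Option A: v=8, gcd(5,8)=1 -> changes
  Option B: v=58, gcd(5,58)=1 -> changes
  Option C: v=43, gcd(5,43)=1 -> changes
  Option D: v=6, gcd(5,6)=1 -> changes
  Option E: v=5, gcd(5,5)=5 -> preserves

Answer: E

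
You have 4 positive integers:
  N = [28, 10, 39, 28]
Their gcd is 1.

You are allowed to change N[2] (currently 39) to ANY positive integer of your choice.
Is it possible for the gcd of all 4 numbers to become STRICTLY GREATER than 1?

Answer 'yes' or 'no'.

Current gcd = 1
gcd of all OTHER numbers (without N[2]=39): gcd([28, 10, 28]) = 2
The new gcd after any change is gcd(2, new_value).
This can be at most 2.
Since 2 > old gcd 1, the gcd CAN increase (e.g., set N[2] = 2).

Answer: yes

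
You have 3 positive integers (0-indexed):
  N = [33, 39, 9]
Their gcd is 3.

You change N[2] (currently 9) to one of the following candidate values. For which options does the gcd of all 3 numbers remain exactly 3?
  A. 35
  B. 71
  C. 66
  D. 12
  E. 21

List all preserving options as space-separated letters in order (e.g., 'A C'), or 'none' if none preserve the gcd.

Answer: C D E

Derivation:
Old gcd = 3; gcd of others (without N[2]) = 3
New gcd for candidate v: gcd(3, v). Preserves old gcd iff gcd(3, v) = 3.
  Option A: v=35, gcd(3,35)=1 -> changes
  Option B: v=71, gcd(3,71)=1 -> changes
  Option C: v=66, gcd(3,66)=3 -> preserves
  Option D: v=12, gcd(3,12)=3 -> preserves
  Option E: v=21, gcd(3,21)=3 -> preserves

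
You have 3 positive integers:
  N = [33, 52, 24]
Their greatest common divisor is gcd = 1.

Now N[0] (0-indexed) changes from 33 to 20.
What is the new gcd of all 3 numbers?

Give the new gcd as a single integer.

Numbers: [33, 52, 24], gcd = 1
Change: index 0, 33 -> 20
gcd of the OTHER numbers (without index 0): gcd([52, 24]) = 4
New gcd = gcd(g_others, new_val) = gcd(4, 20) = 4

Answer: 4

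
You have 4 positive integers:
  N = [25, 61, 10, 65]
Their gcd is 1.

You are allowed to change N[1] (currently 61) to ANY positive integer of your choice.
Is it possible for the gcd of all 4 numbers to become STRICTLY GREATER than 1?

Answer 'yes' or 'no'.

Current gcd = 1
gcd of all OTHER numbers (without N[1]=61): gcd([25, 10, 65]) = 5
The new gcd after any change is gcd(5, new_value).
This can be at most 5.
Since 5 > old gcd 1, the gcd CAN increase (e.g., set N[1] = 5).

Answer: yes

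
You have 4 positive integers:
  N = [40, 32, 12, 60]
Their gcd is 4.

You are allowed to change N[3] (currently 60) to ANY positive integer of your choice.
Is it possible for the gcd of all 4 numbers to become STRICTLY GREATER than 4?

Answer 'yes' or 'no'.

Current gcd = 4
gcd of all OTHER numbers (without N[3]=60): gcd([40, 32, 12]) = 4
The new gcd after any change is gcd(4, new_value).
This can be at most 4.
Since 4 = old gcd 4, the gcd can only stay the same or decrease.

Answer: no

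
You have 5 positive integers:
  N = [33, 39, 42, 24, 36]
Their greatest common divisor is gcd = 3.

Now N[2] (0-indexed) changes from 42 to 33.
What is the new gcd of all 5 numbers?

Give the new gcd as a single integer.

Answer: 3

Derivation:
Numbers: [33, 39, 42, 24, 36], gcd = 3
Change: index 2, 42 -> 33
gcd of the OTHER numbers (without index 2): gcd([33, 39, 24, 36]) = 3
New gcd = gcd(g_others, new_val) = gcd(3, 33) = 3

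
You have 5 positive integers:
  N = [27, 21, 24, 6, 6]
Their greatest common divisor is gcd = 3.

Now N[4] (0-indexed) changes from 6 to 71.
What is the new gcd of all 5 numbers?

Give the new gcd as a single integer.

Numbers: [27, 21, 24, 6, 6], gcd = 3
Change: index 4, 6 -> 71
gcd of the OTHER numbers (without index 4): gcd([27, 21, 24, 6]) = 3
New gcd = gcd(g_others, new_val) = gcd(3, 71) = 1

Answer: 1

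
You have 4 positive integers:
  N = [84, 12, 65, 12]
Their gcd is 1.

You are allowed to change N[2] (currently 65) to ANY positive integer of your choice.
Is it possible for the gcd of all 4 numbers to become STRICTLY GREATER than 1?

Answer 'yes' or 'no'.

Answer: yes

Derivation:
Current gcd = 1
gcd of all OTHER numbers (without N[2]=65): gcd([84, 12, 12]) = 12
The new gcd after any change is gcd(12, new_value).
This can be at most 12.
Since 12 > old gcd 1, the gcd CAN increase (e.g., set N[2] = 12).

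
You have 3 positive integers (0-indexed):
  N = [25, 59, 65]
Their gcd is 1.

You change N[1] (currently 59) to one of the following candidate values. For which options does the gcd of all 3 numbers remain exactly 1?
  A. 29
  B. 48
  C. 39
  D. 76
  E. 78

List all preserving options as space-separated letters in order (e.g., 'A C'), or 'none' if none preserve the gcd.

Old gcd = 1; gcd of others (without N[1]) = 5
New gcd for candidate v: gcd(5, v). Preserves old gcd iff gcd(5, v) = 1.
  Option A: v=29, gcd(5,29)=1 -> preserves
  Option B: v=48, gcd(5,48)=1 -> preserves
  Option C: v=39, gcd(5,39)=1 -> preserves
  Option D: v=76, gcd(5,76)=1 -> preserves
  Option E: v=78, gcd(5,78)=1 -> preserves

Answer: A B C D E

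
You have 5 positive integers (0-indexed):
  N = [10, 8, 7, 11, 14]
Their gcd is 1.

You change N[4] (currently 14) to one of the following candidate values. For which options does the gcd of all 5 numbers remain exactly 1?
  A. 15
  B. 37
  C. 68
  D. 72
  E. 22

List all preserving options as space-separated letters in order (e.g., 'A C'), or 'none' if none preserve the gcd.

Old gcd = 1; gcd of others (without N[4]) = 1
New gcd for candidate v: gcd(1, v). Preserves old gcd iff gcd(1, v) = 1.
  Option A: v=15, gcd(1,15)=1 -> preserves
  Option B: v=37, gcd(1,37)=1 -> preserves
  Option C: v=68, gcd(1,68)=1 -> preserves
  Option D: v=72, gcd(1,72)=1 -> preserves
  Option E: v=22, gcd(1,22)=1 -> preserves

Answer: A B C D E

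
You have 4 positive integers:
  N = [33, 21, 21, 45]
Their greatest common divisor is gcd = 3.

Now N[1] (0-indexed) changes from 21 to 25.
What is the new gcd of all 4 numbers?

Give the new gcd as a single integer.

Numbers: [33, 21, 21, 45], gcd = 3
Change: index 1, 21 -> 25
gcd of the OTHER numbers (without index 1): gcd([33, 21, 45]) = 3
New gcd = gcd(g_others, new_val) = gcd(3, 25) = 1

Answer: 1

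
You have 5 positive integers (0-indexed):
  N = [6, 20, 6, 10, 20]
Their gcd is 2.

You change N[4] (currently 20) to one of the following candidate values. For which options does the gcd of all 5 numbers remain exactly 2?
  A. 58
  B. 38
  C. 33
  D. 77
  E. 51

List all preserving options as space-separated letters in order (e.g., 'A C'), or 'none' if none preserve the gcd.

Answer: A B

Derivation:
Old gcd = 2; gcd of others (without N[4]) = 2
New gcd for candidate v: gcd(2, v). Preserves old gcd iff gcd(2, v) = 2.
  Option A: v=58, gcd(2,58)=2 -> preserves
  Option B: v=38, gcd(2,38)=2 -> preserves
  Option C: v=33, gcd(2,33)=1 -> changes
  Option D: v=77, gcd(2,77)=1 -> changes
  Option E: v=51, gcd(2,51)=1 -> changes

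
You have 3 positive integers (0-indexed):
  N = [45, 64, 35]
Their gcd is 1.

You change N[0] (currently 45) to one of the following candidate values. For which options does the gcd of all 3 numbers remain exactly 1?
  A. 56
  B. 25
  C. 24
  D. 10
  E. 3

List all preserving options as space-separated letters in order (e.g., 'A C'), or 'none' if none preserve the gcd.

Answer: A B C D E

Derivation:
Old gcd = 1; gcd of others (without N[0]) = 1
New gcd for candidate v: gcd(1, v). Preserves old gcd iff gcd(1, v) = 1.
  Option A: v=56, gcd(1,56)=1 -> preserves
  Option B: v=25, gcd(1,25)=1 -> preserves
  Option C: v=24, gcd(1,24)=1 -> preserves
  Option D: v=10, gcd(1,10)=1 -> preserves
  Option E: v=3, gcd(1,3)=1 -> preserves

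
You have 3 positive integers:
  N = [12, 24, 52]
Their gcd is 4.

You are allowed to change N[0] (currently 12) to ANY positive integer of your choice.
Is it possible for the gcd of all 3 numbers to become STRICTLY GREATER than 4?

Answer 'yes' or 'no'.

Current gcd = 4
gcd of all OTHER numbers (without N[0]=12): gcd([24, 52]) = 4
The new gcd after any change is gcd(4, new_value).
This can be at most 4.
Since 4 = old gcd 4, the gcd can only stay the same or decrease.

Answer: no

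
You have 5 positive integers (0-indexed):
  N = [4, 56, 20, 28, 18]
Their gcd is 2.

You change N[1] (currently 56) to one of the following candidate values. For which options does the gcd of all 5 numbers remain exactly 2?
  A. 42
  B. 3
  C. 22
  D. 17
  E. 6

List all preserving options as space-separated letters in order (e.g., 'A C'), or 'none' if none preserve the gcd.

Old gcd = 2; gcd of others (without N[1]) = 2
New gcd for candidate v: gcd(2, v). Preserves old gcd iff gcd(2, v) = 2.
  Option A: v=42, gcd(2,42)=2 -> preserves
  Option B: v=3, gcd(2,3)=1 -> changes
  Option C: v=22, gcd(2,22)=2 -> preserves
  Option D: v=17, gcd(2,17)=1 -> changes
  Option E: v=6, gcd(2,6)=2 -> preserves

Answer: A C E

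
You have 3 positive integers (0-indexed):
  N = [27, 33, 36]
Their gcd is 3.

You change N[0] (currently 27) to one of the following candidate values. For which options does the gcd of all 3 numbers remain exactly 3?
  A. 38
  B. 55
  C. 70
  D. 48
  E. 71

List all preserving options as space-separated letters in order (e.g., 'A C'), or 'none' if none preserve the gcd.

Old gcd = 3; gcd of others (without N[0]) = 3
New gcd for candidate v: gcd(3, v). Preserves old gcd iff gcd(3, v) = 3.
  Option A: v=38, gcd(3,38)=1 -> changes
  Option B: v=55, gcd(3,55)=1 -> changes
  Option C: v=70, gcd(3,70)=1 -> changes
  Option D: v=48, gcd(3,48)=3 -> preserves
  Option E: v=71, gcd(3,71)=1 -> changes

Answer: D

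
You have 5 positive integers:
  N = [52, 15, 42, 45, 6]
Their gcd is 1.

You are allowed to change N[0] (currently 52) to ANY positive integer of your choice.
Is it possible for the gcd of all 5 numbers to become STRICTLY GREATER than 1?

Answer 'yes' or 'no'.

Answer: yes

Derivation:
Current gcd = 1
gcd of all OTHER numbers (without N[0]=52): gcd([15, 42, 45, 6]) = 3
The new gcd after any change is gcd(3, new_value).
This can be at most 3.
Since 3 > old gcd 1, the gcd CAN increase (e.g., set N[0] = 3).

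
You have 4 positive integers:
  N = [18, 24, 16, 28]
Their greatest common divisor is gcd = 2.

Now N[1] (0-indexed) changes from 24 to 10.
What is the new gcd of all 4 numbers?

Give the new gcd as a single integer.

Numbers: [18, 24, 16, 28], gcd = 2
Change: index 1, 24 -> 10
gcd of the OTHER numbers (without index 1): gcd([18, 16, 28]) = 2
New gcd = gcd(g_others, new_val) = gcd(2, 10) = 2

Answer: 2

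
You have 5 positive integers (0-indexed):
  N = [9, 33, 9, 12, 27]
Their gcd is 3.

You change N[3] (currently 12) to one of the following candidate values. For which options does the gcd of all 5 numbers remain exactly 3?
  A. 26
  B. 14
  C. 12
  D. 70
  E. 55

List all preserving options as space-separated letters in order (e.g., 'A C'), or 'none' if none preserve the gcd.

Answer: C

Derivation:
Old gcd = 3; gcd of others (without N[3]) = 3
New gcd for candidate v: gcd(3, v). Preserves old gcd iff gcd(3, v) = 3.
  Option A: v=26, gcd(3,26)=1 -> changes
  Option B: v=14, gcd(3,14)=1 -> changes
  Option C: v=12, gcd(3,12)=3 -> preserves
  Option D: v=70, gcd(3,70)=1 -> changes
  Option E: v=55, gcd(3,55)=1 -> changes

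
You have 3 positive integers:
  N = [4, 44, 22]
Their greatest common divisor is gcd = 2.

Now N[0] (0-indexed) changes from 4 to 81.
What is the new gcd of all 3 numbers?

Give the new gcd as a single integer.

Numbers: [4, 44, 22], gcd = 2
Change: index 0, 4 -> 81
gcd of the OTHER numbers (without index 0): gcd([44, 22]) = 22
New gcd = gcd(g_others, new_val) = gcd(22, 81) = 1

Answer: 1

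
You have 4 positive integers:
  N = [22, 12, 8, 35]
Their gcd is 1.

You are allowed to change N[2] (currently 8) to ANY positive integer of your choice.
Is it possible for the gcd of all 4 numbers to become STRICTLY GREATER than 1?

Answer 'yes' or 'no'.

Current gcd = 1
gcd of all OTHER numbers (without N[2]=8): gcd([22, 12, 35]) = 1
The new gcd after any change is gcd(1, new_value).
This can be at most 1.
Since 1 = old gcd 1, the gcd can only stay the same or decrease.

Answer: no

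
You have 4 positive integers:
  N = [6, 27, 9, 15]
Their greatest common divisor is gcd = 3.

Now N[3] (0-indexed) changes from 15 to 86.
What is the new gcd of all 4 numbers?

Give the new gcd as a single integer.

Numbers: [6, 27, 9, 15], gcd = 3
Change: index 3, 15 -> 86
gcd of the OTHER numbers (without index 3): gcd([6, 27, 9]) = 3
New gcd = gcd(g_others, new_val) = gcd(3, 86) = 1

Answer: 1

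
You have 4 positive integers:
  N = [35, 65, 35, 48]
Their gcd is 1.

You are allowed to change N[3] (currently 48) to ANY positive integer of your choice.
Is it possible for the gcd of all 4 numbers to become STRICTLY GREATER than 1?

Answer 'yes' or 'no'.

Current gcd = 1
gcd of all OTHER numbers (without N[3]=48): gcd([35, 65, 35]) = 5
The new gcd after any change is gcd(5, new_value).
This can be at most 5.
Since 5 > old gcd 1, the gcd CAN increase (e.g., set N[3] = 5).

Answer: yes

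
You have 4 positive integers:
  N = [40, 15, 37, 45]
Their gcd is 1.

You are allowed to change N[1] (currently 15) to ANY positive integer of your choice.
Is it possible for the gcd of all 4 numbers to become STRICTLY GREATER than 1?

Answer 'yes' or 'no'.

Current gcd = 1
gcd of all OTHER numbers (without N[1]=15): gcd([40, 37, 45]) = 1
The new gcd after any change is gcd(1, new_value).
This can be at most 1.
Since 1 = old gcd 1, the gcd can only stay the same or decrease.

Answer: no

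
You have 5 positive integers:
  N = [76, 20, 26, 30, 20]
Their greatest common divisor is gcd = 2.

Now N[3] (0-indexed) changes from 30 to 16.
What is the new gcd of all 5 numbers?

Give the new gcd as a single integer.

Numbers: [76, 20, 26, 30, 20], gcd = 2
Change: index 3, 30 -> 16
gcd of the OTHER numbers (without index 3): gcd([76, 20, 26, 20]) = 2
New gcd = gcd(g_others, new_val) = gcd(2, 16) = 2

Answer: 2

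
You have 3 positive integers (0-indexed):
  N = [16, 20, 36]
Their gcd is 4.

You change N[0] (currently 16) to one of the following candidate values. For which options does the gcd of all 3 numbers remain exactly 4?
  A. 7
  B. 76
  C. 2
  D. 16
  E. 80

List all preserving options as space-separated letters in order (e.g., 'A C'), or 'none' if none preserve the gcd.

Old gcd = 4; gcd of others (without N[0]) = 4
New gcd for candidate v: gcd(4, v). Preserves old gcd iff gcd(4, v) = 4.
  Option A: v=7, gcd(4,7)=1 -> changes
  Option B: v=76, gcd(4,76)=4 -> preserves
  Option C: v=2, gcd(4,2)=2 -> changes
  Option D: v=16, gcd(4,16)=4 -> preserves
  Option E: v=80, gcd(4,80)=4 -> preserves

Answer: B D E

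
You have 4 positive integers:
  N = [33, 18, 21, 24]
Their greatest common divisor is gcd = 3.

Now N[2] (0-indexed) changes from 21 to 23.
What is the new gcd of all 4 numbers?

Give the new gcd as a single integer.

Answer: 1

Derivation:
Numbers: [33, 18, 21, 24], gcd = 3
Change: index 2, 21 -> 23
gcd of the OTHER numbers (without index 2): gcd([33, 18, 24]) = 3
New gcd = gcd(g_others, new_val) = gcd(3, 23) = 1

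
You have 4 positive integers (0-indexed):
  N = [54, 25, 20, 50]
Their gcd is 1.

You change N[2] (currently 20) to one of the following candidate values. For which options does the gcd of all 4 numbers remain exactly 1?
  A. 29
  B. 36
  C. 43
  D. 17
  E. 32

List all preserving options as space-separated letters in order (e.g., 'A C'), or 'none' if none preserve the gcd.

Old gcd = 1; gcd of others (without N[2]) = 1
New gcd for candidate v: gcd(1, v). Preserves old gcd iff gcd(1, v) = 1.
  Option A: v=29, gcd(1,29)=1 -> preserves
  Option B: v=36, gcd(1,36)=1 -> preserves
  Option C: v=43, gcd(1,43)=1 -> preserves
  Option D: v=17, gcd(1,17)=1 -> preserves
  Option E: v=32, gcd(1,32)=1 -> preserves

Answer: A B C D E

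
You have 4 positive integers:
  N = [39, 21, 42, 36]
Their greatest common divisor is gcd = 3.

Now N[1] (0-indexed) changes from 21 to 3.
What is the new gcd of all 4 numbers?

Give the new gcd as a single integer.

Numbers: [39, 21, 42, 36], gcd = 3
Change: index 1, 21 -> 3
gcd of the OTHER numbers (without index 1): gcd([39, 42, 36]) = 3
New gcd = gcd(g_others, new_val) = gcd(3, 3) = 3

Answer: 3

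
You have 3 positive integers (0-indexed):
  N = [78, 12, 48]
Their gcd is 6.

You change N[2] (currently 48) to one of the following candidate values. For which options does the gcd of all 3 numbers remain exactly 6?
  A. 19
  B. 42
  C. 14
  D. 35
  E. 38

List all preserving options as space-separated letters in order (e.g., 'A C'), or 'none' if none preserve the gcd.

Old gcd = 6; gcd of others (without N[2]) = 6
New gcd for candidate v: gcd(6, v). Preserves old gcd iff gcd(6, v) = 6.
  Option A: v=19, gcd(6,19)=1 -> changes
  Option B: v=42, gcd(6,42)=6 -> preserves
  Option C: v=14, gcd(6,14)=2 -> changes
  Option D: v=35, gcd(6,35)=1 -> changes
  Option E: v=38, gcd(6,38)=2 -> changes

Answer: B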